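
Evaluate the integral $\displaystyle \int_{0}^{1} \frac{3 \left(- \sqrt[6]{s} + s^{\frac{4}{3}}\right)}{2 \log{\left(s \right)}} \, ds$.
$\frac{3 \log{\left(2 \right)}}{2}$

Introduce a parameter $a$ in the exponent: let $I(a) = \int_{0}^{1} \frac{3 \left(s^{\frac{4}{3}} - s^{a}\right)}{2 \log{\left(s \right)}} \, ds$.

Since $\dfrac{\partial}{\partial a}\,s^{a} = s^{a} \ln s$, the $\ln s$ in the denominator cancels and
$$\frac{dI}{da} = \int_{0}^{1} - \frac{3}{2} s^{a} \, ds = - \frac{3}{2} \left[\frac{s^{a+1}}{a+1}\right]_0^1 = - \frac{3}{2 a + 2}.$$

Integrating with respect to $a$ gives $I(a) = - \log{\left(\frac{3 \sqrt{21} \left(a + 1\right)^{\frac{3}{2}}}{49} \right)} + C$.

At $a = \frac{4}{3}$ the integrand is identically $0$, so $I(\frac{4}{3}) = 0$. The closed form gives $0$, hence $C = 0$.

Setting $a = \frac{1}{6}$:
$$I = \frac{3 \log{\left(2 \right)}}{2}.$$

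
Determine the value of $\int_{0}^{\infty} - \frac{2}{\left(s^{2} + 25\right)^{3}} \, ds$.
$- \frac{3 \pi}{25000}$

Start from the standard arctangent integral
$$J(a) = \int_{0}^{\infty} - \frac{2}{a^{2} + s^{2}} \, ds = - \frac{\pi}{a}.$$

Differentiating under the integral sign with respect to $a$,
$$\frac{dJ}{da} = \int_{0}^{\infty} \frac{4 a}{\left(a^{2} + s^{2}\right)^{2}} \, ds = \frac{\pi}{a^{2}},$$
so $\int_{0}^{\infty} - \frac{2}{\left(a^{2} + s^{2}\right)^{2}} \, ds = - \frac{\pi}{2 a^{3}}$.

Repeating — each differentiation of $1/(s^2+a^2)^j$ produces $-2ja/(s^2+a^2)^{j+1}$ — and dividing through by $-2ja$ at each step yields, after $2$ differentiations in total,
$$\int_{0}^{\infty} - \frac{2}{\left(a^{2} + s^{2}\right)^{3}} \, ds = - \frac{3 \pi}{8 a^{5}}.$$

Setting $a = 5$:
$$I = - \frac{3 \pi}{25000}.$$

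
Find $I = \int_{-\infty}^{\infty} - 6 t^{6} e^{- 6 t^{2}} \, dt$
$- \frac{5 \sqrt{6} \sqrt{\pi}}{576}$

Begin with the known integral
$$J(a) = \int_{-\infty}^{\infty} - 6 e^{- a t^{2}} \, dt = - \frac{6 \sqrt{\pi}}{\sqrt{a}}.$$

Differentiating under the integral sign brings down a factor of $(-t^2)$:
$$\frac{dJ}{da} = \int_{-\infty}^{\infty} 6 t^{2} e^{- a t^{2}} \, dt = \frac{3 \sqrt{\pi}}{a^{\frac{3}{2}}}.$$

Repeating $3$ times in total — each differentiation brings down another $(-t^2)$ — gives
$$\frac{d^{3}J}{da^{3}} = \int_{-\infty}^{\infty} 6 t^{6} e^{- a t^{2}} \, dt = \frac{45 \sqrt{\pi}}{4 a^{\frac{7}{2}}},$$
and the integrand here is $(-1)^{3}$ times the target integrand, so $I = (-1)^{3}\,\frac{d^{3}J}{da^{3}} = - \frac{45 \sqrt{\pi}}{4 a^{\frac{7}{2}}}$.

Setting $a = 6$:
$$I = - \frac{5 \sqrt{6} \sqrt{\pi}}{576}.$$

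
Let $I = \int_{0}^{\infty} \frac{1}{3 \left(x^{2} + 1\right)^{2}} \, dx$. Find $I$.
$\frac{\pi}{12}$

Start from the standard arctangent integral
$$J(a) = \int_{0}^{\infty} \frac{1}{3 \left(a^{2} + x^{2}\right)} \, dx = \frac{\pi}{6 a}.$$

Differentiating under the integral sign with respect to $a$,
$$\frac{dJ}{da} = \int_{0}^{\infty} - \frac{2 a}{3 \left(a^{2} + x^{2}\right)^{2}} \, dx = - \frac{\pi}{6 a^{2}},$$
so $\int_{0}^{\infty} \frac{1}{3 \left(a^{2} + x^{2}\right)^{2}} \, dx = \frac{\pi}{12 a^{3}}$.

Setting $a = 1$:
$$I = \frac{\pi}{12}.$$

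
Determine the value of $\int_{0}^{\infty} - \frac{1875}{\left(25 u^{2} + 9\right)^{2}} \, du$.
$- \frac{125 \pi}{36}$

Recall the elementary integral
$$J(a) = \int_{0}^{\infty} - \frac{3}{a^{2} + u^{2}} \, du = - \frac{3 \pi}{2 a}.$$

Differentiating under the integral sign with respect to $a$,
$$\frac{dJ}{da} = \int_{0}^{\infty} \frac{6 a}{\left(a^{2} + u^{2}\right)^{2}} \, du = \frac{3 \pi}{2 a^{2}},$$
so $\int_{0}^{\infty} - \frac{3}{\left(a^{2} + u^{2}\right)^{2}} \, du = - \frac{3 \pi}{4 a^{3}}$.

Setting $a = \frac{3}{5}$:
$$I = - \frac{125 \pi}{36}.$$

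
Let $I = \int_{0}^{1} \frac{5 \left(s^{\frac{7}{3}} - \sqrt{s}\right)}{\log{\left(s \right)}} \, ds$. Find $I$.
$- \log{\left(\frac{59049}{3200000} \right)}$

Consider the one-parameter family: let $I(a) = \int_{0}^{1} \frac{5 \left(s^{\frac{7}{3}} - s^{a}\right)}{\log{\left(s \right)}} \, ds$.

Since $\dfrac{\partial}{\partial a}\,s^{a} = s^{a} \ln s$, the $\ln s$ in the denominator cancels and
$$\frac{dI}{da} = \int_{0}^{1} -5 s^{a} \, ds = -5 \left[\frac{s^{a+1}}{a+1}\right]_0^1 = - \frac{5}{a + 1}.$$

Integrating with respect to $a$ gives $I(a) = - \log{\left(\frac{243 \left(a + 1\right)^{5}}{100000} \right)} + C$.

At $a = \frac{7}{3}$ the integrand is identically $0$, so $I(\frac{7}{3}) = 0$. The closed form gives $0$, hence $C = 0$.

Setting $a = \frac{1}{2}$:
$$I = - \log{\left(\frac{59049}{3200000} \right)}.$$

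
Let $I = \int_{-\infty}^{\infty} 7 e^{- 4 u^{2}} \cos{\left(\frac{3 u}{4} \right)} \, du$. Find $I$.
$\frac{7 \sqrt{\pi}}{2 e^{\frac{9}{256}}}$

Define $I(b) = \int_{-\infty}^{\infty} 7 e^{- 4 u^{2}} \cos{\left(b u \right)} \, du$.

Differentiating under the integral sign,
$$I'(b) = \int_{-\infty}^{\infty} - 7 u e^{- 4 u^{2}} \sin{\left(b u \right)} \, du.$$

Integrate $\int_{-\infty}^{\infty} u \sin(b u)\, e^{- 4 u^{2}}\, du$ by parts with $w = \sin(b u)$ and $dv = u\, e^{- 4 u^{2}}\, du$, giving $v = - \frac{e^{- 4 u^{2}}}{8}$. The boundary term vanishes and
$$\int_{-\infty}^{\infty} u \sin(b u)\, e^{- 4 u^{2}}\, du = \frac{b}{8} \int_{-\infty}^{\infty} \cos(b u)\, e^{- 4 u^{2}}\, du,$$
so $I'(b) = - \frac{b}{8}\, I(b)$.

This is a separable first-order ODE; solving with the initial condition $I(0) = \int_{-\infty}^{\infty} 7 e^{- 4 u^{2}}\,du = \frac{7 \sqrt{\pi}}{2}$ gives
$$I(b) = \frac{7 \sqrt{\pi} e^{- \frac{b^{2}}{16}}}{2}.$$

Setting $b = \frac{3}{4}$:
$$I = \frac{7 \sqrt{\pi}}{2 e^{\frac{9}{256}}}.$$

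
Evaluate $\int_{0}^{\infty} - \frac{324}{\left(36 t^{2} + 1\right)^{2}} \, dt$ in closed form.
$- \frac{27 \pi}{2}$

Start from the standard arctangent integral
$$J(a) = \int_{0}^{\infty} - \frac{1}{4 \left(a^{2} + t^{2}\right)} \, dt = - \frac{\pi}{8 a}.$$

Differentiating under the integral sign with respect to $a$,
$$\frac{dJ}{da} = \int_{0}^{\infty} \frac{a}{2 \left(a^{2} + t^{2}\right)^{2}} \, dt = \frac{\pi}{8 a^{2}},$$
so $\int_{0}^{\infty} - \frac{1}{4 \left(a^{2} + t^{2}\right)^{2}} \, dt = - \frac{\pi}{16 a^{3}}$.

Setting $a = \frac{1}{6}$:
$$I = - \frac{27 \pi}{2}.$$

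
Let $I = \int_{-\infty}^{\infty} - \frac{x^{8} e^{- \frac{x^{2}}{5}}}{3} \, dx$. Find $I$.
$- \frac{21875 \sqrt{5} \sqrt{\pi}}{16}$

Consider the simpler parametrised integral
$$J(a) = \int_{-\infty}^{\infty} - \frac{e^{- a x^{2}}}{3} \, dx = - \frac{\sqrt{\pi}}{3 \sqrt{a}}.$$

Differentiating under the integral sign brings down a factor of $(-x^2)$:
$$\frac{dJ}{da} = \int_{-\infty}^{\infty} \frac{x^{2} e^{- a x^{2}}}{3} \, dx = \frac{\sqrt{\pi}}{6 a^{\frac{3}{2}}}.$$

Repeating $4$ times in total — each differentiation brings down another $(-x^2)$ — gives
$$\frac{d^{4}J}{da^{4}} = \int_{-\infty}^{\infty} - \frac{x^{8} e^{- a x^{2}}}{3} \, dx = - \frac{35 \sqrt{\pi}}{16 a^{\frac{9}{2}}},$$
and the integrand here is exactly the target integrand, so $I = - \frac{35 \sqrt{\pi}}{16 a^{\frac{9}{2}}}$.

Setting $a = \frac{1}{5}$:
$$I = - \frac{21875 \sqrt{5} \sqrt{\pi}}{16}.$$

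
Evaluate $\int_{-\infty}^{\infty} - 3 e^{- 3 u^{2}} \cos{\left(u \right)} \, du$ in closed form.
$- \frac{\sqrt{3} \sqrt{\pi}}{e^{\frac{1}{12}}}$

Define $I(b) = \int_{-\infty}^{\infty} - 3 e^{- 3 u^{2}} \cos{\left(b u \right)} \, du$.

Differentiating under the integral sign,
$$I'(b) = \int_{-\infty}^{\infty} 3 u e^{- 3 u^{2}} \sin{\left(b u \right)} \, du.$$

Integrate $\int_{-\infty}^{\infty} u \sin(b u)\, e^{- 3 u^{2}}\, du$ by parts with $w = \sin(b u)$ and $dv = u\, e^{- 3 u^{2}}\, du$, giving $v = - \frac{e^{- 3 u^{2}}}{6}$. The boundary term vanishes and
$$\int_{-\infty}^{\infty} u \sin(b u)\, e^{- 3 u^{2}}\, du = \frac{b}{6} \int_{-\infty}^{\infty} \cos(b u)\, e^{- 3 u^{2}}\, du,$$
so $I'(b) = - \frac{b}{6}\, I(b)$.

This is a separable first-order ODE; solving with the initial condition $I(0) = \int_{-\infty}^{\infty} - 3 e^{- 3 u^{2}}\,du = - \sqrt{3} \sqrt{\pi}$ gives
$$I(b) = - \sqrt{3} \sqrt{\pi} e^{- \frac{b^{2}}{12}}.$$

Setting $b = 1$:
$$I = - \frac{\sqrt{3} \sqrt{\pi}}{e^{\frac{1}{12}}}.$$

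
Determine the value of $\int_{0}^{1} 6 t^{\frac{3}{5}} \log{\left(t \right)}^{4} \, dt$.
$\frac{28125}{2048}$

Start from the elementary integral
$$J(a) = \int_{0}^{1} 6 t^{a} \, dt = \frac{6}{a + 1}.$$

Differentiating under the integral sign brings down a factor of $\ln t$:
$$\frac{dJ}{da} = \int_{0}^{1} 6 t^{a} \log{\left(t \right)} \, dt = - \frac{6}{\left(a + 1\right)^{2}}.$$

Repeating $4$ times in total — each differentiation brings down another $\ln t$ — gives
$$\frac{d^{4}J}{da^{4}} = \int_{0}^{1} 6 t^{a} \log{\left(t \right)}^{4} \, dt = \frac{144}{\left(a + 1\right)^{5}},$$
and the integrand here is exactly the target integrand, so $I = \frac{144}{\left(a + 1\right)^{5}}$.

Setting $a = \frac{3}{5}$:
$$I = \frac{28125}{2048}.$$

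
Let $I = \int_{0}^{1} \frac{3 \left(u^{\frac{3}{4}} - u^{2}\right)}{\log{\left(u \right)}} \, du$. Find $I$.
$- \log{\left(\frac{1728}{343} \right)}$

Replace the exponent $2$ by a parameter $a$: let $I(a) = \int_{0}^{1} \frac{3 \left(u^{\frac{3}{4}} - u^{a}\right)}{\log{\left(u \right)}} \, du$.

Since $\dfrac{\partial}{\partial a}\,u^{a} = u^{a} \ln u$, the $\ln u$ in the denominator cancels and
$$\frac{dI}{da} = \int_{0}^{1} -3 u^{a} \, du = -3 \left[\frac{u^{a+1}}{a+1}\right]_0^1 = - \frac{3}{a + 1}.$$

Integrating with respect to $a$ gives $I(a) = - \log{\left(\frac{64 \left(a + 1\right)^{3}}{343} \right)} + C$.

At $a = \frac{3}{4}$ the integrand is identically $0$, so $I(\frac{3}{4}) = 0$. The closed form gives $0$, hence $C = 0$.

Setting $a = 2$:
$$I = - \log{\left(\frac{1728}{343} \right)}.$$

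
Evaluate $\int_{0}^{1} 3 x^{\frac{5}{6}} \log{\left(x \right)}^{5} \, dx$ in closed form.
$- \frac{16796160}{1771561}$

Begin with the known integral
$$J(a) = \int_{0}^{1} 3 x^{a} \, dx = \frac{3}{a + 1}.$$

Differentiating under the integral sign brings down a factor of $\ln x$:
$$\frac{dJ}{da} = \int_{0}^{1} 3 x^{a} \log{\left(x \right)} \, dx = - \frac{3}{\left(a + 1\right)^{2}}.$$

Repeating $5$ times in total — each differentiation brings down another $\ln x$ — gives
$$\frac{d^{5}J}{da^{5}} = \int_{0}^{1} 3 x^{a} \log{\left(x \right)}^{5} \, dx = - \frac{360}{\left(a + 1\right)^{6}},$$
and the integrand here is exactly the target integrand, so $I = - \frac{360}{\left(a + 1\right)^{6}}$.

Setting $a = \frac{5}{6}$:
$$I = - \frac{16796160}{1771561}.$$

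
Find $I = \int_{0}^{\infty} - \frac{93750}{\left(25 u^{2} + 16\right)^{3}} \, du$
$- \frac{28125 \pi}{8192}$

Recall the elementary integral
$$J(a) = \int_{0}^{\infty} - \frac{6}{a^{2} + u^{2}} \, du = - \frac{3 \pi}{a}.$$

Differentiating under the integral sign with respect to $a$,
$$\frac{dJ}{da} = \int_{0}^{\infty} \frac{12 a}{\left(a^{2} + u^{2}\right)^{2}} \, du = \frac{3 \pi}{a^{2}},$$
so $\int_{0}^{\infty} - \frac{6}{\left(a^{2} + u^{2}\right)^{2}} \, du = - \frac{3 \pi}{2 a^{3}}$.

Repeating — each differentiation of $1/(u^2+a^2)^j$ produces $-2ja/(u^2+a^2)^{j+1}$ — and dividing through by $-2ja$ at each step yields, after $2$ differentiations in total,
$$\int_{0}^{\infty} - \frac{6}{\left(a^{2} + u^{2}\right)^{3}} \, du = - \frac{9 \pi}{8 a^{5}}.$$

Setting $a = \frac{4}{5}$:
$$I = - \frac{28125 \pi}{8192}.$$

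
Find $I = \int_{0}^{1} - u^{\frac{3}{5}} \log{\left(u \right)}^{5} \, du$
$\frac{234375}{32768}$

Begin with the known integral
$$J(a) = \int_{0}^{1} - u^{a} \, du = - \frac{1}{a + 1}.$$

Differentiating under the integral sign brings down a factor of $\ln u$:
$$\frac{dJ}{da} = \int_{0}^{1} - u^{a} \log{\left(u \right)} \, du = \frac{1}{\left(a + 1\right)^{2}}.$$

Repeating $5$ times in total — each differentiation brings down another $\ln u$ — gives
$$\frac{d^{5}J}{da^{5}} = \int_{0}^{1} - u^{a} \log{\left(u \right)}^{5} \, du = \frac{120}{\left(a + 1\right)^{6}},$$
and the integrand here is exactly the target integrand, so $I = \frac{120}{\left(a + 1\right)^{6}}$.

Setting $a = \frac{3}{5}$:
$$I = \frac{234375}{32768}.$$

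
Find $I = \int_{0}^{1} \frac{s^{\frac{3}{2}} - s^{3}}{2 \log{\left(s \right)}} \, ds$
$\log{\left(\frac{\sqrt{10}}{4} \right)}$

Introduce a parameter $a$ in the exponent: let $I(a) = \int_{0}^{1} \frac{- s^{3} + s^{a}}{2 \log{\left(s \right)}} \, ds$.

Since $\dfrac{\partial}{\partial a}\,s^{a} = s^{a} \ln s$, the $\ln s$ in the denominator cancels and
$$\frac{dI}{da} = \int_{0}^{1} \frac{1}{2} s^{a} \, ds = \frac{1}{2} \left[\frac{s^{a+1}}{a+1}\right]_0^1 = \frac{1}{2 \left(a + 1\right)}.$$

Integrating with respect to $a$ gives $I(a) = \frac{\log{\left(a + 1 \right)}}{2} - \log{\left(2 \right)} + C$.

At $a = 3$ the integrand is identically $0$, so $I(3) = 0$. The closed form gives $0$, hence $C = 0$.

Setting $a = \frac{3}{2}$:
$$I = \log{\left(\frac{\sqrt{10}}{4} \right)}.$$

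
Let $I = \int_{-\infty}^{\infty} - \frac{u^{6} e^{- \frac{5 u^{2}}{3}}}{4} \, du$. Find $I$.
$- \frac{81 \sqrt{15} \sqrt{\pi}}{4000}$

Begin with the known integral
$$J(a) = \int_{-\infty}^{\infty} - \frac{e^{- a u^{2}}}{4} \, du = - \frac{\sqrt{\pi}}{4 \sqrt{a}}.$$

Differentiating under the integral sign brings down a factor of $(-u^2)$:
$$\frac{dJ}{da} = \int_{-\infty}^{\infty} \frac{u^{2} e^{- a u^{2}}}{4} \, du = \frac{\sqrt{\pi}}{8 a^{\frac{3}{2}}}.$$

Repeating $3$ times in total — each differentiation brings down another $(-u^2)$ — gives
$$\frac{d^{3}J}{da^{3}} = \int_{-\infty}^{\infty} \frac{u^{6} e^{- a u^{2}}}{4} \, du = \frac{15 \sqrt{\pi}}{32 a^{\frac{7}{2}}},$$
and the integrand here is $(-1)^{3}$ times the target integrand, so $I = (-1)^{3}\,\frac{d^{3}J}{da^{3}} = - \frac{15 \sqrt{\pi}}{32 a^{\frac{7}{2}}}$.

Setting $a = \frac{5}{3}$:
$$I = - \frac{81 \sqrt{15} \sqrt{\pi}}{4000}.$$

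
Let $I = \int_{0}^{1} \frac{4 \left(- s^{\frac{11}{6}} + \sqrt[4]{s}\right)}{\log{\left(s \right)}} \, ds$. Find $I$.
$\log{\left(\frac{50625}{1336336} \right)}$

Introduce a parameter $a$ in the exponent: let $I(a) = \int_{0}^{1} \frac{4 \left(- s^{\frac{11}{6}} + s^{a}\right)}{\log{\left(s \right)}} \, ds$.

Since $\dfrac{\partial}{\partial a}\,s^{a} = s^{a} \ln s$, the $\ln s$ in the denominator cancels and
$$\frac{dI}{da} = \int_{0}^{1} 4 s^{a} \, ds = 4 \left[\frac{s^{a+1}}{a+1}\right]_0^1 = \frac{4}{a + 1}.$$

Integrating with respect to $a$ gives $I(a) = \log{\left(\frac{1296 \left(a + 1\right)^{4}}{83521} \right)} + C$.

At $a = \frac{11}{6}$ the integrand is identically $0$, so $I(\frac{11}{6}) = 0$. The closed form gives $0$, hence $C = 0$.

Setting $a = \frac{1}{4}$:
$$I = \log{\left(\frac{50625}{1336336} \right)}.$$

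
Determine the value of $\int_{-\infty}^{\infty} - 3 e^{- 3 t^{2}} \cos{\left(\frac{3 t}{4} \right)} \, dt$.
$- \frac{\sqrt{3} \sqrt{\pi}}{e^{\frac{3}{64}}}$

Treat the cosine frequency as a parameter and define $I(b) = \int_{-\infty}^{\infty} - 3 e^{- 3 t^{2}} \cos{\left(b t \right)} \, dt$.

Differentiating under the integral sign,
$$I'(b) = \int_{-\infty}^{\infty} 3 t e^{- 3 t^{2}} \sin{\left(b t \right)} \, dt.$$

Integrate $\int_{-\infty}^{\infty} t \sin(b t)\, e^{- 3 t^{2}}\, dt$ by parts with $u = \sin(b t)$ and $dv = t\, e^{- 3 t^{2}}\, dt$, giving $v = - \frac{e^{- 3 t^{2}}}{6}$. The boundary term vanishes and
$$\int_{-\infty}^{\infty} t \sin(b t)\, e^{- 3 t^{2}}\, dt = \frac{b}{6} \int_{-\infty}^{\infty} \cos(b t)\, e^{- 3 t^{2}}\, dt,$$
so $I'(b) = - \frac{b}{6}\, I(b)$.

This is a separable first-order ODE; solving with the initial condition $I(0) = \int_{-\infty}^{\infty} - 3 e^{- 3 t^{2}}\,dt = - \sqrt{3} \sqrt{\pi}$ gives
$$I(b) = - \sqrt{3} \sqrt{\pi} e^{- \frac{b^{2}}{12}}.$$

Setting $b = \frac{3}{4}$:
$$I = - \frac{\sqrt{3} \sqrt{\pi}}{e^{\frac{3}{64}}}.$$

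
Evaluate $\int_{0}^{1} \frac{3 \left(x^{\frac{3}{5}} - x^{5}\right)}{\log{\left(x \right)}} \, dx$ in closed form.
$\log{\left(\frac{64}{3375} \right)}$

Introduce a parameter $a$ in the exponent: let $I(a) = \int_{0}^{1} \frac{3 \left(- x^{5} + x^{a}\right)}{\log{\left(x \right)}} \, dx$.

Since $\dfrac{\partial}{\partial a}\,x^{a} = x^{a} \ln x$, the $\ln x$ in the denominator cancels and
$$\frac{dI}{da} = \int_{0}^{1} 3 x^{a} \, dx = 3 \left[\frac{x^{a+1}}{a+1}\right]_0^1 = \frac{3}{a + 1}.$$

Integrating with respect to $a$ gives $I(a) = \log{\left(\frac{\left(a + 1\right)^{3}}{216} \right)} + C$.

At $a = 5$ the integrand is identically $0$, so $I(5) = 0$. The closed form gives $0$, hence $C = 0$.

Setting $a = \frac{3}{5}$:
$$I = \log{\left(\frac{64}{3375} \right)}.$$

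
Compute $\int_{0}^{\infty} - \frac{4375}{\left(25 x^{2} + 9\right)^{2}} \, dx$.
$- \frac{875 \pi}{108}$

Start from the standard arctangent integral
$$J(a) = \int_{0}^{\infty} - \frac{7}{a^{2} + x^{2}} \, dx = - \frac{7 \pi}{2 a}.$$

Differentiating under the integral sign with respect to $a$,
$$\frac{dJ}{da} = \int_{0}^{\infty} \frac{14 a}{\left(a^{2} + x^{2}\right)^{2}} \, dx = \frac{7 \pi}{2 a^{2}},$$
so $\int_{0}^{\infty} - \frac{7}{\left(a^{2} + x^{2}\right)^{2}} \, dx = - \frac{7 \pi}{4 a^{3}}$.

Setting $a = \frac{3}{5}$:
$$I = - \frac{875 \pi}{108}.$$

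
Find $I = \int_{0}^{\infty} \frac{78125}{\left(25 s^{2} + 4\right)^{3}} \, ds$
$\frac{46875 \pi}{512}$

Recall the elementary integral
$$J(a) = \int_{0}^{\infty} \frac{5}{a^{2} + s^{2}} \, ds = \frac{5 \pi}{2 a}.$$

Differentiating under the integral sign with respect to $a$,
$$\frac{dJ}{da} = \int_{0}^{\infty} - \frac{10 a}{\left(a^{2} + s^{2}\right)^{2}} \, ds = - \frac{5 \pi}{2 a^{2}},$$
so $\int_{0}^{\infty} \frac{5}{\left(a^{2} + s^{2}\right)^{2}} \, ds = \frac{5 \pi}{4 a^{3}}$.

Repeating — each differentiation of $1/(s^2+a^2)^j$ produces $-2ja/(s^2+a^2)^{j+1}$ — and dividing through by $-2ja$ at each step yields, after $2$ differentiations in total,
$$\int_{0}^{\infty} \frac{5}{\left(a^{2} + s^{2}\right)^{3}} \, ds = \frac{15 \pi}{16 a^{5}}.$$

Setting $a = \frac{2}{5}$:
$$I = \frac{46875 \pi}{512}.$$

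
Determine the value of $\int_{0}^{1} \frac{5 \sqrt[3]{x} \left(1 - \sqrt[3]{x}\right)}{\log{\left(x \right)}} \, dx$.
$- \log{\left(\frac{3125}{1024} \right)}$

Introduce a parameter $a$ in the exponent: let $I(a) = \int_{0}^{1} \frac{5 \left(\sqrt[3]{x} - x^{a}\right)}{\log{\left(x \right)}} \, dx$.

Since $\dfrac{\partial}{\partial a}\,x^{a} = x^{a} \ln x$, the $\ln x$ in the denominator cancels and
$$\frac{dI}{da} = \int_{0}^{1} -5 x^{a} \, dx = -5 \left[\frac{x^{a+1}}{a+1}\right]_0^1 = - \frac{5}{a + 1}.$$

Integrating with respect to $a$ gives $I(a) = - \log{\left(\frac{243 \left(a + 1\right)^{5}}{1024} \right)} + C$.

At $a = \frac{1}{3}$ the integrand is identically $0$, so $I(\frac{1}{3}) = 0$. The closed form gives $0$, hence $C = 0$.

Setting $a = \frac{2}{3}$:
$$I = - \log{\left(\frac{3125}{1024} \right)}.$$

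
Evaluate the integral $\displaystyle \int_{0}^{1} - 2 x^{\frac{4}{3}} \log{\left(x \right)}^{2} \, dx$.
$- \frac{108}{343}$

Begin with the known integral
$$J(a) = \int_{0}^{1} - 2 x^{a} \, dx = - \frac{2}{a + 1}.$$

Differentiating under the integral sign brings down a factor of $\ln x$:
$$\frac{dJ}{da} = \int_{0}^{1} - 2 x^{a} \log{\left(x \right)} \, dx = \frac{2}{\left(a + 1\right)^{2}}.$$

Repeating twice in total — each differentiation brings down another $\ln x$ — gives
$$\frac{d^{2}J}{da^{2}} = \int_{0}^{1} - 2 x^{a} \log{\left(x \right)}^{2} \, dx = - \frac{4}{\left(a + 1\right)^{3}},$$
and the integrand here is exactly the target integrand, so $I = - \frac{4}{\left(a + 1\right)^{3}}$.

Setting $a = \frac{4}{3}$:
$$I = - \frac{108}{343}.$$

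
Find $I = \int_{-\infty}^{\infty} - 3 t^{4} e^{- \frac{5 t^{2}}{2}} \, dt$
$- \frac{9 \sqrt{10} \sqrt{\pi}}{125}$

Consider the simpler parametrised integral
$$J(a) = \int_{-\infty}^{\infty} - 3 e^{- a t^{2}} \, dt = - \frac{3 \sqrt{\pi}}{\sqrt{a}}.$$

Differentiating under the integral sign brings down a factor of $(-t^2)$:
$$\frac{dJ}{da} = \int_{-\infty}^{\infty} 3 t^{2} e^{- a t^{2}} \, dt = \frac{3 \sqrt{\pi}}{2 a^{\frac{3}{2}}}.$$

Repeating twice in total — each differentiation brings down another $(-t^2)$ — gives
$$\frac{d^{2}J}{da^{2}} = \int_{-\infty}^{\infty} - 3 t^{4} e^{- a t^{2}} \, dt = - \frac{9 \sqrt{\pi}}{4 a^{\frac{5}{2}}},$$
and the integrand here is exactly the target integrand, so $I = - \frac{9 \sqrt{\pi}}{4 a^{\frac{5}{2}}}$.

Setting $a = \frac{5}{2}$:
$$I = - \frac{9 \sqrt{10} \sqrt{\pi}}{125}.$$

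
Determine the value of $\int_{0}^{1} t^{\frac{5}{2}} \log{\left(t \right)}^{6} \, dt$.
$\frac{92160}{823543}$

Begin with the known integral
$$J(a) = \int_{0}^{1} t^{a} \, dt = \frac{1}{a + 1}.$$

Differentiating under the integral sign brings down a factor of $\ln t$:
$$\frac{dJ}{da} = \int_{0}^{1} t^{a} \log{\left(t \right)} \, dt = - \frac{1}{\left(a + 1\right)^{2}}.$$

Repeating $6$ times in total — each differentiation brings down another $\ln t$ — gives
$$\frac{d^{6}J}{da^{6}} = \int_{0}^{1} t^{a} \log{\left(t \right)}^{6} \, dt = \frac{720}{\left(a + 1\right)^{7}},$$
and the integrand here is exactly the target integrand, so $I = \frac{720}{\left(a + 1\right)^{7}}$.

Setting $a = \frac{5}{2}$:
$$I = \frac{92160}{823543}.$$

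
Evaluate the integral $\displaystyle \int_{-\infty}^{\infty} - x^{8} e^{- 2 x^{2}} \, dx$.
$- \frac{105 \sqrt{2} \sqrt{\pi}}{512}$

Consider the simpler parametrised integral
$$J(a) = \int_{-\infty}^{\infty} - e^{- a x^{2}} \, dx = - \frac{\sqrt{\pi}}{\sqrt{a}}.$$

Differentiating under the integral sign brings down a factor of $(-x^2)$:
$$\frac{dJ}{da} = \int_{-\infty}^{\infty} x^{2} e^{- a x^{2}} \, dx = \frac{\sqrt{\pi}}{2 a^{\frac{3}{2}}}.$$

Repeating $4$ times in total — each differentiation brings down another $(-x^2)$ — gives
$$\frac{d^{4}J}{da^{4}} = \int_{-\infty}^{\infty} - x^{8} e^{- a x^{2}} \, dx = - \frac{105 \sqrt{\pi}}{16 a^{\frac{9}{2}}},$$
and the integrand here is exactly the target integrand, so $I = - \frac{105 \sqrt{\pi}}{16 a^{\frac{9}{2}}}$.

Setting $a = 2$:
$$I = - \frac{105 \sqrt{2} \sqrt{\pi}}{512}.$$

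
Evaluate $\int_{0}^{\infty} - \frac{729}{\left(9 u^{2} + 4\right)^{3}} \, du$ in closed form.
$- \frac{729 \pi}{512}$

Begin with the known result
$$J(a) = \int_{0}^{\infty} - \frac{1}{a^{2} + u^{2}} \, du = - \frac{\pi}{2 a}.$$

Differentiating under the integral sign with respect to $a$,
$$\frac{dJ}{da} = \int_{0}^{\infty} \frac{2 a}{\left(a^{2} + u^{2}\right)^{2}} \, du = \frac{\pi}{2 a^{2}},$$
so $\int_{0}^{\infty} - \frac{1}{\left(a^{2} + u^{2}\right)^{2}} \, du = - \frac{\pi}{4 a^{3}}$.

Repeating — each differentiation of $1/(u^2+a^2)^j$ produces $-2ja/(u^2+a^2)^{j+1}$ — and dividing through by $-2ja$ at each step yields, after $2$ differentiations in total,
$$\int_{0}^{\infty} - \frac{1}{\left(a^{2} + u^{2}\right)^{3}} \, du = - \frac{3 \pi}{16 a^{5}}.$$

Setting $a = \frac{2}{3}$:
$$I = - \frac{729 \pi}{512}.$$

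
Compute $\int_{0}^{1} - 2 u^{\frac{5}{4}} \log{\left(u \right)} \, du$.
$\frac{32}{81}$

Begin with the known integral
$$J(a) = \int_{0}^{1} - 2 u^{a} \, du = - \frac{2}{a + 1}.$$

Differentiating under the integral sign brings down a factor of $\ln u$:
$$\frac{dJ}{da} = \int_{0}^{1} - 2 u^{a} \log{\left(u \right)} \, du = \frac{2}{\left(a + 1\right)^{2}}.$$

The integral on the left is $I$, so $I = \frac{2}{\left(a + 1\right)^{2}}$.

Setting $a = \frac{5}{4}$:
$$I = \frac{32}{81}.$$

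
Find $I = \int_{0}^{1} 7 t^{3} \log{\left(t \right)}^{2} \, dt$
$\frac{7}{32}$

Begin with the known integral
$$J(a) = \int_{0}^{1} 7 t^{a} \, dt = \frac{7}{a + 1}.$$

Differentiating under the integral sign brings down a factor of $\ln t$:
$$\frac{dJ}{da} = \int_{0}^{1} 7 t^{a} \log{\left(t \right)} \, dt = - \frac{7}{\left(a + 1\right)^{2}}.$$

Repeating twice in total — each differentiation brings down another $\ln t$ — gives
$$\frac{d^{2}J}{da^{2}} = \int_{0}^{1} 7 t^{a} \log{\left(t \right)}^{2} \, dt = \frac{14}{\left(a + 1\right)^{3}},$$
and the integrand here is exactly the target integrand, so $I = \frac{14}{\left(a + 1\right)^{3}}$.

Setting $a = 3$:
$$I = \frac{7}{32}.$$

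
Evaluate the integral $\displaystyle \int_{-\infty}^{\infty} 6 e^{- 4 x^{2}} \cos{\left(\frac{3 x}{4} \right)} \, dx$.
$\frac{3 \sqrt{\pi}}{e^{\frac{9}{256}}}$

Let $b$ denote the cosine frequency and define $I(b) = \int_{-\infty}^{\infty} 6 e^{- 4 x^{2}} \cos{\left(b x \right)} \, dx$.

Differentiating under the integral sign,
$$I'(b) = \int_{-\infty}^{\infty} - 6 x e^{- 4 x^{2}} \sin{\left(b x \right)} \, dx.$$

Integrate $\int_{-\infty}^{\infty} x \sin(b x)\, e^{- 4 x^{2}}\, dx$ by parts with $u = \sin(b x)$ and $dv = x\, e^{- 4 x^{2}}\, dx$, giving $v = - \frac{e^{- 4 x^{2}}}{8}$. The boundary term vanishes and
$$\int_{-\infty}^{\infty} x \sin(b x)\, e^{- 4 x^{2}}\, dx = \frac{b}{8} \int_{-\infty}^{\infty} \cos(b x)\, e^{- 4 x^{2}}\, dx,$$
so $I'(b) = - \frac{b}{8}\, I(b)$.

This is a separable first-order ODE; solving with the initial condition $I(0) = \int_{-\infty}^{\infty} 6 e^{- 4 x^{2}}\,dx = 3 \sqrt{\pi}$ gives
$$I(b) = 3 \sqrt{\pi} e^{- \frac{b^{2}}{16}}.$$

Setting $b = \frac{3}{4}$:
$$I = \frac{3 \sqrt{\pi}}{e^{\frac{9}{256}}}.$$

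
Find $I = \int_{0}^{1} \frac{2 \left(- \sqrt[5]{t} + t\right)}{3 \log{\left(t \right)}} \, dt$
$- \frac{2 \log{\left(3 \right)}}{3} + \frac{2 \log{\left(5 \right)}}{3}$

Consider the one-parameter family: let $I(a) = \int_{0}^{1} \frac{2 \left(- \sqrt[5]{t} + t^{a}\right)}{3 \log{\left(t \right)}} \, dt$.

Since $\dfrac{\partial}{\partial a}\,t^{a} = t^{a} \ln t$, the $\ln t$ in the denominator cancels and
$$\frac{dI}{da} = \int_{0}^{1} \frac{2}{3} t^{a} \, dt = \frac{2}{3} \left[\frac{t^{a+1}}{a+1}\right]_0^1 = \frac{2}{3 \left(a + 1\right)}.$$

Integrating with respect to $a$ gives $I(a) = \log{\left(\frac{5^{\frac{2}{3}} \sqrt[3]{6} \left(a + 1\right)^{\frac{2}{3}}}{6} \right)} + C$.

At $a = \frac{1}{5}$ the integrand is identically $0$, so $I(\frac{1}{5}) = 0$. The closed form gives $0$, hence $C = 0$.

Setting $a = 1$:
$$I = - \frac{2 \log{\left(3 \right)}}{3} + \frac{2 \log{\left(5 \right)}}{3}.$$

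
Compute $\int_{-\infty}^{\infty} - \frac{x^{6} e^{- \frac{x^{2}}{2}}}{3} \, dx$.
$- 5 \sqrt{2} \sqrt{\pi}$

Consider the simpler parametrised integral
$$J(a) = \int_{-\infty}^{\infty} - \frac{e^{- a x^{2}}}{3} \, dx = - \frac{\sqrt{\pi}}{3 \sqrt{a}}.$$

Differentiating under the integral sign brings down a factor of $(-x^2)$:
$$\frac{dJ}{da} = \int_{-\infty}^{\infty} \frac{x^{2} e^{- a x^{2}}}{3} \, dx = \frac{\sqrt{\pi}}{6 a^{\frac{3}{2}}}.$$

Repeating $3$ times in total — each differentiation brings down another $(-x^2)$ — gives
$$\frac{d^{3}J}{da^{3}} = \int_{-\infty}^{\infty} \frac{x^{6} e^{- a x^{2}}}{3} \, dx = \frac{5 \sqrt{\pi}}{8 a^{\frac{7}{2}}},$$
and the integrand here is $(-1)^{3}$ times the target integrand, so $I = (-1)^{3}\,\frac{d^{3}J}{da^{3}} = - \frac{5 \sqrt{\pi}}{8 a^{\frac{7}{2}}}$.

Setting $a = \frac{1}{2}$:
$$I = - 5 \sqrt{2} \sqrt{\pi}.$$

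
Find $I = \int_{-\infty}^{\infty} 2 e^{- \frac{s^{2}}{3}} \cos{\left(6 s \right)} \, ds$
$\frac{2 \sqrt{3} \sqrt{\pi}}{e^{27}}$

Define $I(b) = \int_{-\infty}^{\infty} 2 e^{- \frac{s^{2}}{3}} \cos{\left(b s \right)} \, ds$.

Differentiating under the integral sign,
$$I'(b) = \int_{-\infty}^{\infty} - 2 s e^{- \frac{s^{2}}{3}} \sin{\left(b s \right)} \, ds.$$

Integrate $\int_{-\infty}^{\infty} s \sin(b s)\, e^{- \frac{s^{2}}{3}}\, ds$ by parts with $u = \sin(b s)$ and $dv = s\, e^{- \frac{s^{2}}{3}}\, ds$, giving $v = - \frac{3 e^{- \frac{s^{2}}{3}}}{2}$. The boundary term vanishes and
$$\int_{-\infty}^{\infty} s \sin(b s)\, e^{- \frac{s^{2}}{3}}\, ds = \frac{3 b}{2} \int_{-\infty}^{\infty} \cos(b s)\, e^{- \frac{s^{2}}{3}}\, ds,$$
so $I'(b) = - \frac{3 b}{2}\, I(b)$.

This is a separable first-order ODE; solving with the initial condition $I(0) = \int_{-\infty}^{\infty} 2 e^{- \frac{s^{2}}{3}}\,ds = 2 \sqrt{3} \sqrt{\pi}$ gives
$$I(b) = 2 \sqrt{3} \sqrt{\pi} e^{- \frac{3 b^{2}}{4}}.$$

Setting $b = 6$:
$$I = \frac{2 \sqrt{3} \sqrt{\pi}}{e^{27}}.$$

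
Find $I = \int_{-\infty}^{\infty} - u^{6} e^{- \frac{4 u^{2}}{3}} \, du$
$- \frac{405 \sqrt{3} \sqrt{\pi}}{1024}$

Consider the simpler parametrised integral
$$J(a) = \int_{-\infty}^{\infty} - e^{- a u^{2}} \, du = - \frac{\sqrt{\pi}}{\sqrt{a}}.$$

Differentiating under the integral sign brings down a factor of $(-u^2)$:
$$\frac{dJ}{da} = \int_{-\infty}^{\infty} u^{2} e^{- a u^{2}} \, du = \frac{\sqrt{\pi}}{2 a^{\frac{3}{2}}}.$$

Repeating $3$ times in total — each differentiation brings down another $(-u^2)$ — gives
$$\frac{d^{3}J}{da^{3}} = \int_{-\infty}^{\infty} u^{6} e^{- a u^{2}} \, du = \frac{15 \sqrt{\pi}}{8 a^{\frac{7}{2}}},$$
and the integrand here is $(-1)^{3}$ times the target integrand, so $I = (-1)^{3}\,\frac{d^{3}J}{da^{3}} = - \frac{15 \sqrt{\pi}}{8 a^{\frac{7}{2}}}$.

Setting $a = \frac{4}{3}$:
$$I = - \frac{405 \sqrt{3} \sqrt{\pi}}{1024}.$$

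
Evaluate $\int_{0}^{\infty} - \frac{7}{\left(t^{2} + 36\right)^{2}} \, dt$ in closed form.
$- \frac{7 \pi}{864}$

Start from the standard arctangent integral
$$J(a) = \int_{0}^{\infty} - \frac{7}{a^{2} + t^{2}} \, dt = - \frac{7 \pi}{2 a}.$$

Differentiating under the integral sign with respect to $a$,
$$\frac{dJ}{da} = \int_{0}^{\infty} \frac{14 a}{\left(a^{2} + t^{2}\right)^{2}} \, dt = \frac{7 \pi}{2 a^{2}},$$
so $\int_{0}^{\infty} - \frac{7}{\left(a^{2} + t^{2}\right)^{2}} \, dt = - \frac{7 \pi}{4 a^{3}}$.

Setting $a = 6$:
$$I = - \frac{7 \pi}{864}.$$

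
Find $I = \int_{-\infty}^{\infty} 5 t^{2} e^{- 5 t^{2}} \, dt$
$\frac{\sqrt{5} \sqrt{\pi}}{10}$

Start from the elementary integral
$$J(a) = \int_{-\infty}^{\infty} 5 e^{- a t^{2}} \, dt = \frac{5 \sqrt{\pi}}{\sqrt{a}}.$$

Differentiating under the integral sign brings down a factor of $(-t^2)$:
$$\frac{dJ}{da} = \int_{-\infty}^{\infty} - 5 t^{2} e^{- a t^{2}} \, dt = - \frac{5 \sqrt{\pi}}{2 a^{\frac{3}{2}}}.$$

The integral on the left is $-I$, so $I = \frac{5 \sqrt{\pi}}{2 a^{\frac{3}{2}}}$.

Setting $a = 5$:
$$I = \frac{\sqrt{5} \sqrt{\pi}}{10}.$$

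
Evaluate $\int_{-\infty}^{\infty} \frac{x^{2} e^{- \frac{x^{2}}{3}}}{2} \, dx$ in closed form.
$\frac{3 \sqrt{3} \sqrt{\pi}}{4}$

Consider the simpler parametrised integral
$$J(a) = \int_{-\infty}^{\infty} \frac{e^{- a x^{2}}}{2} \, dx = \frac{\sqrt{\pi}}{2 \sqrt{a}}.$$

Differentiating under the integral sign brings down a factor of $(-x^2)$:
$$\frac{dJ}{da} = \int_{-\infty}^{\infty} - \frac{x^{2} e^{- a x^{2}}}{2} \, dx = - \frac{\sqrt{\pi}}{4 a^{\frac{3}{2}}}.$$

The integral on the left is $-I$, so $I = \frac{\sqrt{\pi}}{4 a^{\frac{3}{2}}}$.

Setting $a = \frac{1}{3}$:
$$I = \frac{3 \sqrt{3} \sqrt{\pi}}{4}.$$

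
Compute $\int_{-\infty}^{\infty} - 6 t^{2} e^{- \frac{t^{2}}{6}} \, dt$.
$- 18 \sqrt{6} \sqrt{\pi}$

Begin with the known integral
$$J(a) = \int_{-\infty}^{\infty} - 6 e^{- a t^{2}} \, dt = - \frac{6 \sqrt{\pi}}{\sqrt{a}}.$$

Differentiating under the integral sign brings down a factor of $(-t^2)$:
$$\frac{dJ}{da} = \int_{-\infty}^{\infty} 6 t^{2} e^{- a t^{2}} \, dt = \frac{3 \sqrt{\pi}}{a^{\frac{3}{2}}}.$$

The integral on the left is $-I$, so $I = - \frac{3 \sqrt{\pi}}{a^{\frac{3}{2}}}$.

Setting $a = \frac{1}{6}$:
$$I = - 18 \sqrt{6} \sqrt{\pi}.$$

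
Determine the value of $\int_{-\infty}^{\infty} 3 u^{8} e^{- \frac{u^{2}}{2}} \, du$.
$315 \sqrt{2} \sqrt{\pi}$

Start from the elementary integral
$$J(a) = \int_{-\infty}^{\infty} 3 e^{- a u^{2}} \, du = \frac{3 \sqrt{\pi}}{\sqrt{a}}.$$

Differentiating under the integral sign brings down a factor of $(-u^2)$:
$$\frac{dJ}{da} = \int_{-\infty}^{\infty} - 3 u^{2} e^{- a u^{2}} \, du = - \frac{3 \sqrt{\pi}}{2 a^{\frac{3}{2}}}.$$

Repeating $4$ times in total — each differentiation brings down another $(-u^2)$ — gives
$$\frac{d^{4}J}{da^{4}} = \int_{-\infty}^{\infty} 3 u^{8} e^{- a u^{2}} \, du = \frac{315 \sqrt{\pi}}{16 a^{\frac{9}{2}}},$$
and the integrand here is exactly the target integrand, so $I = \frac{315 \sqrt{\pi}}{16 a^{\frac{9}{2}}}$.

Setting $a = \frac{1}{2}$:
$$I = 315 \sqrt{2} \sqrt{\pi}.$$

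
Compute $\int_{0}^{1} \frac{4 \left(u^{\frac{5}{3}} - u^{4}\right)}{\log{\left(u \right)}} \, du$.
$- \log{\left(\frac{50625}{4096} \right)}$

Introduce a parameter $a$ in the exponent: let $I(a) = \int_{0}^{1} \frac{4 \left(u^{\frac{5}{3}} - u^{a}\right)}{\log{\left(u \right)}} \, du$.

Since $\dfrac{\partial}{\partial a}\,u^{a} = u^{a} \ln u$, the $\ln u$ in the denominator cancels and
$$\frac{dI}{da} = \int_{0}^{1} -4 u^{a} \, du = -4 \left[\frac{u^{a+1}}{a+1}\right]_0^1 = - \frac{4}{a + 1}.$$

Integrating with respect to $a$ gives $I(a) = - \log{\left(\frac{81 \left(a + 1\right)^{4}}{4096} \right)} + C$.

At $a = \frac{5}{3}$ the integrand is identically $0$, so $I(\frac{5}{3}) = 0$. The closed form gives $0$, hence $C = 0$.

Setting $a = 4$:
$$I = - \log{\left(\frac{50625}{4096} \right)}.$$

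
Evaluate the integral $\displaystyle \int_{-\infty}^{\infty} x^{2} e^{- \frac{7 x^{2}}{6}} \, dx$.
$\frac{3 \sqrt{42} \sqrt{\pi}}{49}$

Start from the elementary integral
$$J(a) = \int_{-\infty}^{\infty} e^{- a x^{2}} \, dx = \frac{\sqrt{\pi}}{\sqrt{a}}.$$

Differentiating under the integral sign brings down a factor of $(-x^2)$:
$$\frac{dJ}{da} = \int_{-\infty}^{\infty} - x^{2} e^{- a x^{2}} \, dx = - \frac{\sqrt{\pi}}{2 a^{\frac{3}{2}}}.$$

The integral on the left is $-I$, so $I = \frac{\sqrt{\pi}}{2 a^{\frac{3}{2}}}$.

Setting $a = \frac{7}{6}$:
$$I = \frac{3 \sqrt{42} \sqrt{\pi}}{49}.$$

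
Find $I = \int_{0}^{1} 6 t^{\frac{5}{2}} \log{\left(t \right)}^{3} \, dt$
$- \frac{576}{2401}$

Begin with the known integral
$$J(a) = \int_{0}^{1} 6 t^{a} \, dt = \frac{6}{a + 1}.$$

Differentiating under the integral sign brings down a factor of $\ln t$:
$$\frac{dJ}{da} = \int_{0}^{1} 6 t^{a} \log{\left(t \right)} \, dt = - \frac{6}{\left(a + 1\right)^{2}}.$$

Repeating $3$ times in total — each differentiation brings down another $\ln t$ — gives
$$\frac{d^{3}J}{da^{3}} = \int_{0}^{1} 6 t^{a} \log{\left(t \right)}^{3} \, dt = - \frac{36}{\left(a + 1\right)^{4}},$$
and the integrand here is exactly the target integrand, so $I = - \frac{36}{\left(a + 1\right)^{4}}$.

Setting $a = \frac{5}{2}$:
$$I = - \frac{576}{2401}.$$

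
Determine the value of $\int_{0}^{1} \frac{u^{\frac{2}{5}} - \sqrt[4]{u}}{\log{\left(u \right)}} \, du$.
$\log{\left(\frac{28}{25} \right)}$

Consider the one-parameter family: let $I(a) = \int_{0}^{1} \frac{- \sqrt[4]{u} + u^{a}}{\log{\left(u \right)}} \, du$.

Since $\dfrac{\partial}{\partial a}\,u^{a} = u^{a} \ln u$, the $\ln u$ in the denominator cancels and
$$\frac{dI}{da} = \int_{0}^{1} u^{a} \, du = \left[\frac{u^{a+1}}{a+1}\right]_0^1 = \frac{1}{a + 1}.$$

Integrating with respect to $a$ gives $I(a) = \log{\left(\frac{4 a}{5} + \frac{4}{5} \right)} + C$.

At $a = \frac{1}{4}$ the integrand is identically $0$, so $I(\frac{1}{4}) = 0$. The closed form gives $0$, hence $C = 0$.

Setting $a = \frac{2}{5}$:
$$I = \log{\left(\frac{28}{25} \right)}.$$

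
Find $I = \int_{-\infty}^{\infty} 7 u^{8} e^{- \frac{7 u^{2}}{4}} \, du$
$\frac{480 \sqrt{7} \sqrt{\pi}}{343}$

Start from the elementary integral
$$J(a) = \int_{-\infty}^{\infty} 7 e^{- a u^{2}} \, du = \frac{7 \sqrt{\pi}}{\sqrt{a}}.$$

Differentiating under the integral sign brings down a factor of $(-u^2)$:
$$\frac{dJ}{da} = \int_{-\infty}^{\infty} - 7 u^{2} e^{- a u^{2}} \, du = - \frac{7 \sqrt{\pi}}{2 a^{\frac{3}{2}}}.$$

Repeating $4$ times in total — each differentiation brings down another $(-u^2)$ — gives
$$\frac{d^{4}J}{da^{4}} = \int_{-\infty}^{\infty} 7 u^{8} e^{- a u^{2}} \, du = \frac{735 \sqrt{\pi}}{16 a^{\frac{9}{2}}},$$
and the integrand here is exactly the target integrand, so $I = \frac{735 \sqrt{\pi}}{16 a^{\frac{9}{2}}}$.

Setting $a = \frac{7}{4}$:
$$I = \frac{480 \sqrt{7} \sqrt{\pi}}{343}.$$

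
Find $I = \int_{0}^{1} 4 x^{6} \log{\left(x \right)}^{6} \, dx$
$\frac{2880}{823543}$

Consider the simpler parametrised integral
$$J(a) = \int_{0}^{1} 4 x^{a} \, dx = \frac{4}{a + 1}.$$

Differentiating under the integral sign brings down a factor of $\ln x$:
$$\frac{dJ}{da} = \int_{0}^{1} 4 x^{a} \log{\left(x \right)} \, dx = - \frac{4}{\left(a + 1\right)^{2}}.$$

Repeating $6$ times in total — each differentiation brings down another $\ln x$ — gives
$$\frac{d^{6}J}{da^{6}} = \int_{0}^{1} 4 x^{a} \log{\left(x \right)}^{6} \, dx = \frac{2880}{\left(a + 1\right)^{7}},$$
and the integrand here is exactly the target integrand, so $I = \frac{2880}{\left(a + 1\right)^{7}}$.

Setting $a = 6$:
$$I = \frac{2880}{823543}.$$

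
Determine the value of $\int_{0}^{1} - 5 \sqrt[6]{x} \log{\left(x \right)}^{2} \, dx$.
$- \frac{2160}{343}$

Start from the elementary integral
$$J(a) = \int_{0}^{1} - 5 x^{a} \, dx = - \frac{5}{a + 1}.$$

Differentiating under the integral sign brings down a factor of $\ln x$:
$$\frac{dJ}{da} = \int_{0}^{1} - 5 x^{a} \log{\left(x \right)} \, dx = \frac{5}{\left(a + 1\right)^{2}}.$$

Repeating twice in total — each differentiation brings down another $\ln x$ — gives
$$\frac{d^{2}J}{da^{2}} = \int_{0}^{1} - 5 x^{a} \log{\left(x \right)}^{2} \, dx = - \frac{10}{\left(a + 1\right)^{3}},$$
and the integrand here is exactly the target integrand, so $I = - \frac{10}{\left(a + 1\right)^{3}}$.

Setting $a = \frac{1}{6}$:
$$I = - \frac{2160}{343}.$$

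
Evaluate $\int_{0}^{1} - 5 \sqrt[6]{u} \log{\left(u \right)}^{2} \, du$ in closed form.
$- \frac{2160}{343}$

Consider the simpler parametrised integral
$$J(a) = \int_{0}^{1} - 5 u^{a} \, du = - \frac{5}{a + 1}.$$

Differentiating under the integral sign brings down a factor of $\ln u$:
$$\frac{dJ}{da} = \int_{0}^{1} - 5 u^{a} \log{\left(u \right)} \, du = \frac{5}{\left(a + 1\right)^{2}}.$$

Repeating twice in total — each differentiation brings down another $\ln u$ — gives
$$\frac{d^{2}J}{da^{2}} = \int_{0}^{1} - 5 u^{a} \log{\left(u \right)}^{2} \, du = - \frac{10}{\left(a + 1\right)^{3}},$$
and the integrand here is exactly the target integrand, so $I = - \frac{10}{\left(a + 1\right)^{3}}$.

Setting $a = \frac{1}{6}$:
$$I = - \frac{2160}{343}.$$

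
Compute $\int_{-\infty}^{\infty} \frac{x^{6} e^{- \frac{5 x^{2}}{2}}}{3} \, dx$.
$\frac{\sqrt{10} \sqrt{\pi}}{125}$

Start from the elementary integral
$$J(a) = \int_{-\infty}^{\infty} \frac{e^{- a x^{2}}}{3} \, dx = \frac{\sqrt{\pi}}{3 \sqrt{a}}.$$

Differentiating under the integral sign brings down a factor of $(-x^2)$:
$$\frac{dJ}{da} = \int_{-\infty}^{\infty} - \frac{x^{2} e^{- a x^{2}}}{3} \, dx = - \frac{\sqrt{\pi}}{6 a^{\frac{3}{2}}}.$$

Repeating $3$ times in total — each differentiation brings down another $(-x^2)$ — gives
$$\frac{d^{3}J}{da^{3}} = \int_{-\infty}^{\infty} - \frac{x^{6} e^{- a x^{2}}}{3} \, dx = - \frac{5 \sqrt{\pi}}{8 a^{\frac{7}{2}}},$$
and the integrand here is $(-1)^{3}$ times the target integrand, so $I = (-1)^{3}\,\frac{d^{3}J}{da^{3}} = \frac{5 \sqrt{\pi}}{8 a^{\frac{7}{2}}}$.

Setting $a = \frac{5}{2}$:
$$I = \frac{\sqrt{10} \sqrt{\pi}}{125}.$$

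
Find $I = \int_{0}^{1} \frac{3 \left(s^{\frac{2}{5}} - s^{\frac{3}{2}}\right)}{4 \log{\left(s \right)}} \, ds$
$\log{\left(\frac{14^{\frac{3}{4}} \sqrt{5}}{25} \right)}$

Consider the one-parameter family: let $I(a) = \int_{0}^{1} \frac{3 \left(s^{\frac{2}{5}} - s^{a}\right)}{4 \log{\left(s \right)}} \, ds$.

Since $\dfrac{\partial}{\partial a}\,s^{a} = s^{a} \ln s$, the $\ln s$ in the denominator cancels and
$$\frac{dI}{da} = \int_{0}^{1} - \frac{3}{4} s^{a} \, ds = - \frac{3}{4} \left[\frac{s^{a+1}}{a+1}\right]_0^1 = - \frac{3}{4 a + 4}.$$

Integrating with respect to $a$ gives $I(a) = - \frac{3 \log{\left(a + 1 \right)}}{4} - \frac{3 \log{\left(5 \right)}}{4} + \frac{3 \log{\left(7 \right)}}{4} + C$.

At $a = \frac{2}{5}$ the integrand is identically $0$, so $I(\frac{2}{5}) = 0$. The closed form gives $0$, hence $C = 0$.

Setting $a = \frac{3}{2}$:
$$I = \log{\left(\frac{14^{\frac{3}{4}} \sqrt{5}}{25} \right)}.$$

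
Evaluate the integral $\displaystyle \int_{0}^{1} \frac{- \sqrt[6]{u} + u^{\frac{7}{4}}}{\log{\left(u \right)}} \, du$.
$- \log{\left(14 \right)} + \log{\left(33 \right)}$

Replace the exponent $\frac{1}{6}$ by a parameter $a$: let $I(a) = \int_{0}^{1} \frac{u^{\frac{7}{4}} - u^{a}}{\log{\left(u \right)}} \, du$.

Since $\dfrac{\partial}{\partial a}\,u^{a} = u^{a} \ln u$, the $\ln u$ in the denominator cancels and
$$\frac{dI}{da} = \int_{0}^{1} -1 u^{a} \, du = -1 \left[\frac{u^{a+1}}{a+1}\right]_0^1 = - \frac{1}{a + 1}.$$

Integrating with respect to $a$ gives $I(a) = - \log{\left(\frac{4 a}{11} + \frac{4}{11} \right)} + C$.

At $a = \frac{7}{4}$ the integrand is identically $0$, so $I(\frac{7}{4}) = 0$. The closed form gives $0$, hence $C = 0$.

Setting $a = \frac{1}{6}$:
$$I = - \log{\left(14 \right)} + \log{\left(33 \right)}.$$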